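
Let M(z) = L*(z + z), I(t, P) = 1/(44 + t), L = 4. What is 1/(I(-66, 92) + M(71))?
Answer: 22/12495 ≈ 0.0017607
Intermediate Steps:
M(z) = 8*z (M(z) = 4*(z + z) = 4*(2*z) = 8*z)
1/(I(-66, 92) + M(71)) = 1/(1/(44 - 66) + 8*71) = 1/(1/(-22) + 568) = 1/(-1/22 + 568) = 1/(12495/22) = 22/12495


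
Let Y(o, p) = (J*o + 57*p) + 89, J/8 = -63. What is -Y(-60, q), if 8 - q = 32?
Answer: -28961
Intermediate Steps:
q = -24 (q = 8 - 1*32 = 8 - 32 = -24)
J = -504 (J = 8*(-63) = -504)
Y(o, p) = 89 - 504*o + 57*p (Y(o, p) = (-504*o + 57*p) + 89 = 89 - 504*o + 57*p)
-Y(-60, q) = -(89 - 504*(-60) + 57*(-24)) = -(89 + 30240 - 1368) = -1*28961 = -28961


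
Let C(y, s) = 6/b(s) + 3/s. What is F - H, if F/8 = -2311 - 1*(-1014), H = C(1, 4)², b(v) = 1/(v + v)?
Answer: -204041/16 ≈ -12753.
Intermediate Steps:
b(v) = 1/(2*v)
C(y, s) = 3/s + 12*s (C(y, s) = 6/((1/(2*s))) + 3/s = 6*(2*s) + 3/s = 12*s + 3/s = 3/s + 12*s)
H = 38025/16 (H = (3/4 + 12*4)² = (3*(¼) + 48)² = (¾ + 48)² = (195/4)² = 38025/16 ≈ 2376.6)
F = -10376 (F = 8*(-2311 - 1*(-1014)) = 8*(-2311 + 1014) = 8*(-1297) = -10376)
F - H = -10376 - 1*38025/16 = -10376 - 38025/16 = -204041/16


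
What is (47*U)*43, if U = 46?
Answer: 92966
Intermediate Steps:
(47*U)*43 = (47*46)*43 = 2162*43 = 92966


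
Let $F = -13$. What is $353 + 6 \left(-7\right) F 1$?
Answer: $899$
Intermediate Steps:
$353 + 6 \left(-7\right) F 1 = 353 + 6 \left(-7\right) \left(-13\right) 1 = 353 + \left(-42\right) \left(-13\right) 1 = 353 + 546 \cdot 1 = 353 + 546 = 899$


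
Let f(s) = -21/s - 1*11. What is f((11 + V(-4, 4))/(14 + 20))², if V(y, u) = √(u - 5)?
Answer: 21014155/3721 - 3282972*I/3721 ≈ 5647.4 - 882.28*I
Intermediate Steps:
V(y, u) = √(-5 + u)
f(s) = -11 - 21/s (f(s) = -21/s - 11 = -11 - 21/s)
f((11 + V(-4, 4))/(14 + 20))² = (-11 - 21*(14 + 20)/(11 + √(-5 + 4)))² = (-11 - 21*34/(11 + √(-1)))² = (-11 - (3927/61 - 357*I/61))² = (-11 - 21*578*(11/34 - I/34)/61)² = (-11 - 12138*(11/34 - I/34)/61)²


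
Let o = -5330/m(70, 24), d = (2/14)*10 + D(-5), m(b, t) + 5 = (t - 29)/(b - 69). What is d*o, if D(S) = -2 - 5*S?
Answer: 91143/7 ≈ 13020.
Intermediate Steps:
m(b, t) = -5 + (-29 + t)/(-69 + b) (m(b, t) = -5 + (t - 29)/(b - 69) = -5 + (-29 + t)/(-69 + b))
d = 171/7 (d = (2/14)*10 + (-2 - 5*(-5)) = (2*(1/14))*10 + (-2 + 25) = (⅐)*10 + 23 = 10/7 + 23 = 171/7 ≈ 24.429)
o = 533 (o = -5330*(-69 + 70)/(316 + 24 - 5*70) = -5330/(316 + 24 - 350) = -5330/(1*(-10)) = -5330/(-10) = -5330*(-⅒) = 533)
d*o = (171/7)*533 = 91143/7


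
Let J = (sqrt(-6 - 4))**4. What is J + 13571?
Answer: 13671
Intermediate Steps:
J = 100 (J = (sqrt(-10))**4 = (I*sqrt(10))**4 = 100)
J + 13571 = 100 + 13571 = 13671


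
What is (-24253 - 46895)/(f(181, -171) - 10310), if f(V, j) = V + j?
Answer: 17787/2575 ≈ 6.9076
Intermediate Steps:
(-24253 - 46895)/(f(181, -171) - 10310) = (-24253 - 46895)/((181 - 171) - 10310) = -71148/(10 - 10310) = -71148/(-10300) = -71148*(-1/10300) = 17787/2575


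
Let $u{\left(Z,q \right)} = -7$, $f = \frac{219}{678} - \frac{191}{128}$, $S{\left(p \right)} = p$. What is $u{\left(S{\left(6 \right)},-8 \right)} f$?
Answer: $\frac{118377}{14464} \approx 8.1842$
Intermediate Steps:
$f = - \frac{16911}{14464}$ ($f = 219 \cdot \frac{1}{678} - \frac{191}{128} = \frac{73}{226} - \frac{191}{128} = - \frac{16911}{14464} \approx -1.1692$)
$u{\left(S{\left(6 \right)},-8 \right)} f = \left(-7\right) \left(- \frac{16911}{14464}\right) = \frac{118377}{14464}$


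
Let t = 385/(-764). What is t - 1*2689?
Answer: -2054781/764 ≈ -2689.5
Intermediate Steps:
t = -385/764 (t = 385*(-1/764) = -385/764 ≈ -0.50393)
t - 1*2689 = -385/764 - 1*2689 = -385/764 - 2689 = -2054781/764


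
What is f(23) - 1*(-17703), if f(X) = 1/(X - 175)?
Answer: 2690855/152 ≈ 17703.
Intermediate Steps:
f(X) = 1/(-175 + X)
f(23) - 1*(-17703) = 1/(-175 + 23) - 1*(-17703) = 1/(-152) + 17703 = -1/152 + 17703 = 2690855/152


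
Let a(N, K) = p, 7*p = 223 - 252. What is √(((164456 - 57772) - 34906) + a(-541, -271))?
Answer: √3516919/7 ≈ 267.91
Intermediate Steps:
p = -29/7 (p = (223 - 252)/7 = (⅐)*(-29) = -29/7 ≈ -4.1429)
a(N, K) = -29/7
√(((164456 - 57772) - 34906) + a(-541, -271)) = √(((164456 - 57772) - 34906) - 29/7) = √((106684 - 34906) - 29/7) = √(71778 - 29/7) = √(502417/7) = √3516919/7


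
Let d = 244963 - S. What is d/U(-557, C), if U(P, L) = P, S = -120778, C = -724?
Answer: -365741/557 ≈ -656.63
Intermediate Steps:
d = 365741 (d = 244963 - 1*(-120778) = 244963 + 120778 = 365741)
d/U(-557, C) = 365741/(-557) = 365741*(-1/557) = -365741/557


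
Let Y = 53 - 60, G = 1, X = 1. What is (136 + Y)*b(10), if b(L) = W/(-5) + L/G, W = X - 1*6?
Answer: 1419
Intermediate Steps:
Y = -7
W = -5 (W = 1 - 1*6 = 1 - 6 = -5)
b(L) = 1 + L (b(L) = -5/(-5) + L/1 = -5*(-⅕) + L*1 = 1 + L)
(136 + Y)*b(10) = (136 - 7)*(1 + 10) = 129*11 = 1419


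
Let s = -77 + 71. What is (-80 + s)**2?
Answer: 7396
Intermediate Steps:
s = -6
(-80 + s)**2 = (-80 - 6)**2 = (-86)**2 = 7396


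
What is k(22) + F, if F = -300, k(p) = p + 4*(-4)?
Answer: -294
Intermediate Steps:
k(p) = -16 + p (k(p) = p - 16 = -16 + p)
k(22) + F = (-16 + 22) - 300 = 6 - 300 = -294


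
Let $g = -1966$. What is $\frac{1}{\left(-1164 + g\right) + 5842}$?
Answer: $\frac{1}{2712} \approx 0.00036873$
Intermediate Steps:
$\frac{1}{\left(-1164 + g\right) + 5842} = \frac{1}{\left(-1164 - 1966\right) + 5842} = \frac{1}{-3130 + 5842} = \frac{1}{2712}$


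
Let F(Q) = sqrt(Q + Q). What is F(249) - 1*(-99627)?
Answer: 99627 + sqrt(498) ≈ 99649.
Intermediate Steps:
F(Q) = sqrt(2)*sqrt(Q) (F(Q) = sqrt(2*Q) = sqrt(2)*sqrt(Q))
F(249) - 1*(-99627) = sqrt(2)*sqrt(249) - 1*(-99627) = sqrt(498) + 99627 = 99627 + sqrt(498)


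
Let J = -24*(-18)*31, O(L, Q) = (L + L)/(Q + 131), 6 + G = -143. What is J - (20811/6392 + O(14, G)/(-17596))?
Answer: 3388231528751/253065672 ≈ 13389.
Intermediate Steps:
G = -149 (G = -6 - 143 = -149)
O(L, Q) = 2*L/(131 + Q) (O(L, Q) = (2*L)/(131 + Q) = 2*L/(131 + Q))
J = 13392 (J = 432*31 = 13392)
J - (20811/6392 + O(14, G)/(-17596)) = 13392 - (20811/6392 + (2*14/(131 - 149))/(-17596)) = 13392 - (20811*(1/6392) + (2*14/(-18))*(-1/17596)) = 13392 - (20811/6392 + (2*14*(-1/18))*(-1/17596)) = 13392 - (20811/6392 - 14/9*(-1/17596)) = 13392 - (20811/6392 + 7/79182) = 13392 - 1*823950673/253065672 = 13392 - 823950673/253065672 = 3388231528751/253065672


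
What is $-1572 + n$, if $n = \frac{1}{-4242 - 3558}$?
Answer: $- \frac{12261601}{7800} \approx -1572.0$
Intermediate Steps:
$n = - \frac{1}{7800}$ ($n = \frac{1}{-4242 - 3558} = \frac{1}{-7800} = - \frac{1}{7800} \approx -0.00012821$)
$-1572 + n = -1572 - \frac{1}{7800} = - \frac{12261601}{7800}$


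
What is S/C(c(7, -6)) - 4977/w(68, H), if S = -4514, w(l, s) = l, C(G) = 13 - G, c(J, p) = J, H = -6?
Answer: -168407/204 ≈ -825.52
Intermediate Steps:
S/C(c(7, -6)) - 4977/w(68, H) = -4514/(13 - 1*7) - 4977/68 = -4514/(13 - 7) - 4977*1/68 = -4514/6 - 4977/68 = -4514*⅙ - 4977/68 = -2257/3 - 4977/68 = -168407/204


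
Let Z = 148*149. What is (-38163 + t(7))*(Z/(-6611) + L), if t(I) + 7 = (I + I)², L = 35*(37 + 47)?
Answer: -737238172512/6611 ≈ -1.1152e+8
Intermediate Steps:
Z = 22052
L = 2940 (L = 35*84 = 2940)
t(I) = -7 + 4*I² (t(I) = -7 + (I + I)² = -7 + (2*I)² = -7 + 4*I²)
(-38163 + t(7))*(Z/(-6611) + L) = (-38163 + (-7 + 4*7²))*(22052/(-6611) + 2940) = (-38163 + (-7 + 4*49))*(22052*(-1/6611) + 2940) = (-38163 + (-7 + 196))*(-22052/6611 + 2940) = (-38163 + 189)*(19414288/6611) = -37974*19414288/6611 = -737238172512/6611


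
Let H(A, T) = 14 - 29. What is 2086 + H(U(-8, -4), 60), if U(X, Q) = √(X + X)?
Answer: 2071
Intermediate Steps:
U(X, Q) = √2*√X (U(X, Q) = √(2*X) = √2*√X)
H(A, T) = -15
2086 + H(U(-8, -4), 60) = 2086 - 15 = 2071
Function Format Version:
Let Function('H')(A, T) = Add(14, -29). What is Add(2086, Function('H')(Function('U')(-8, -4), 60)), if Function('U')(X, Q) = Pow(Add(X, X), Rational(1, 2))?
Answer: 2071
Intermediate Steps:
Function('U')(X, Q) = Mul(Pow(2, Rational(1, 2)), Pow(X, Rational(1, 2))) (Function('U')(X, Q) = Pow(Mul(2, X), Rational(1, 2)) = Mul(Pow(2, Rational(1, 2)), Pow(X, Rational(1, 2))))
Function('H')(A, T) = -15
Add(2086, Function('H')(Function('U')(-8, -4), 60)) = Add(2086, -15) = 2071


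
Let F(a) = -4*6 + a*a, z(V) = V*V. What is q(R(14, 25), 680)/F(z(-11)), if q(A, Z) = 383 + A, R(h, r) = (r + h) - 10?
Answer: 412/14617 ≈ 0.028186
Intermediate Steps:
R(h, r) = -10 + h + r (R(h, r) = (h + r) - 10 = -10 + h + r)
z(V) = V²
F(a) = -24 + a²
q(R(14, 25), 680)/F(z(-11)) = (383 + (-10 + 14 + 25))/(-24 + ((-11)²)²) = (383 + 29)/(-24 + 121²) = 412/(-24 + 14641) = 412/14617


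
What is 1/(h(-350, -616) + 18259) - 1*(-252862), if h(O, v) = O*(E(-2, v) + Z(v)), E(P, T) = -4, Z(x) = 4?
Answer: 4617007259/18259 ≈ 2.5286e+5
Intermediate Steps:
h(O, v) = 0 (h(O, v) = O*(-4 + 4) = O*0 = 0)
1/(h(-350, -616) + 18259) - 1*(-252862) = 1/(0 + 18259) - 1*(-252862) = 1/18259 + 252862 = 4617007259/18259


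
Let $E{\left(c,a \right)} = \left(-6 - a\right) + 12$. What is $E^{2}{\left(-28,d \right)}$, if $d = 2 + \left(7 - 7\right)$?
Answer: $16$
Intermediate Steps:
$d = 2$ ($d = 2 + \left(7 - 7\right) = 2 + 0 = 2$)
$E{\left(c,a \right)} = 6 - a$
$E^{2}{\left(-28,d \right)} = \left(6 - 2\right)^{2} = 4^{2} = 16$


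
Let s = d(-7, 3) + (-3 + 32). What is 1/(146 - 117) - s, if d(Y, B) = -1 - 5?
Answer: -666/29 ≈ -22.966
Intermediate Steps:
d(Y, B) = -6
s = 23 (s = -6 + (-3 + 32) = -6 + 29 = 23)
1/(146 - 117) - s = 1/(146 - 117) - 1*23 = 1/29 - 23 = -666/29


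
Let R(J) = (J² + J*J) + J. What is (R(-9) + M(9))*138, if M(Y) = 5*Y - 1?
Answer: 27186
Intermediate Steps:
R(J) = J + 2*J² (R(J) = (J² + J²) + J = 2*J² + J = J + 2*J²)
M(Y) = -1 + 5*Y
(R(-9) + M(9))*138 = (-9*(1 + 2*(-9)) + (-1 + 5*9))*138 = (-9*(1 - 18) + (-1 + 45))*138 = (-9*(-17) + 44)*138 = (153 + 44)*138 = 197*138 = 27186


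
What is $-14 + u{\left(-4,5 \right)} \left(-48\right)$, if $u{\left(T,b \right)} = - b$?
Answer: $226$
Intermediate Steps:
$-14 + u{\left(-4,5 \right)} \left(-48\right) = -14 + \left(-1\right) 5 \left(-48\right) = -14 - -240 = -14 + 240 = 226$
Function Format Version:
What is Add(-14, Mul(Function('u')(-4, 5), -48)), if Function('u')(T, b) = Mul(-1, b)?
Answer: 226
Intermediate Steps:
Add(-14, Mul(Function('u')(-4, 5), -48)) = Add(-14, Mul(Mul(-1, 5), -48)) = Add(-14, Mul(-5, -48)) = Add(-14, 240) = 226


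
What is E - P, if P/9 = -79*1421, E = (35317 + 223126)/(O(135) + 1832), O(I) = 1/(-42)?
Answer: 77748752739/76943 ≈ 1.0105e+6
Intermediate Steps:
O(I) = -1/42
E = 10854606/76943 (E = (35317 + 223126)/(-1/42 + 1832) = 258443/(76943/42) = 258443*(42/76943) = 10854606/76943 ≈ 141.07)
P = -1010331 (P = 9*(-79*1421) = 9*(-112259) = -1010331)
E - P = 10854606/76943 - 1*(-1010331) = 10854606/76943 + 1010331 = 77748752739/76943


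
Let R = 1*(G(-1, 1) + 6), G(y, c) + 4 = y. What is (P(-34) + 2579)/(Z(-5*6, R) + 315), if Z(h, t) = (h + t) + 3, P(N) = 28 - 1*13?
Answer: 2594/289 ≈ 8.9758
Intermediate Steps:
G(y, c) = -4 + y
P(N) = 15 (P(N) = 28 - 13 = 15)
R = 1 (R = 1*((-4 - 1) + 6) = 1*(-5 + 6) = 1*1 = 1)
Z(h, t) = 3 + h + t
(P(-34) + 2579)/(Z(-5*6, R) + 315) = (15 + 2579)/((3 - 5*6 + 1) + 315) = 2594/((3 - 30 + 1) + 315) = 2594/(-26 + 315) = 2594/289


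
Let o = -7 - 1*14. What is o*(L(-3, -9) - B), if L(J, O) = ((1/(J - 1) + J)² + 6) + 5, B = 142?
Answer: 40467/16 ≈ 2529.2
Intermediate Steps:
L(J, O) = 11 + (J + 1/(-1 + J))² (L(J, O) = ((1/(-1 + J) + J)² + 6) + 5 = ((J + 1/(-1 + J))² + 6) + 5 = (6 + (J + 1/(-1 + J))²) + 5 = 11 + (J + 1/(-1 + J))²)
o = -21 (o = -7 - 14 = -21)
o*(L(-3, -9) - B) = -21*((11 + (1 + (-3)² - 1*(-3))²/(-1 - 3)²) - 1*142) = -21*((11 + (1 + 9 + 3)²/(-4)²) - 142) = -21*((11 + (1/16)*13²) - 142) = -21*((11 + (1/16)*169) - 142) = -21*((11 + 169/16) - 142) = -21*(345/16 - 142) = -21*(-1927/16) = 40467/16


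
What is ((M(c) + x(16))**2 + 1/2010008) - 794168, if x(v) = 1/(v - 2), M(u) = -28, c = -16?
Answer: -11163013517935/14070056 ≈ -7.9339e+5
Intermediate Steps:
x(v) = 1/(-2 + v)
((M(c) + x(16))**2 + 1/2010008) - 794168 = ((-28 + 1/(-2 + 16))**2 + 1/2010008) - 794168 = ((-28 + 1/14)**2 + 1/2010008) - 794168 = ((-391/14)**2 + 1/2010008) - 794168 = (152881/196 + 1/2010008) - 794168 = 10974715473/14070056 - 794168 = -11163013517935/14070056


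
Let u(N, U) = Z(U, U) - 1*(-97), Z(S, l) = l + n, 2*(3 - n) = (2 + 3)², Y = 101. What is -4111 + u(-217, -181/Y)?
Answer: -813109/202 ≈ -4025.3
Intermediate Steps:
n = -19/2 (n = 3 - (2 + 3)²/2 = 3 - ½*5² = 3 - ½*25 = 3 - 25/2 = -19/2 ≈ -9.5000)
Z(S, l) = -19/2 + l (Z(S, l) = l - 19/2 = -19/2 + l)
u(N, U) = 175/2 + U (u(N, U) = (-19/2 + U) - 1*(-97) = (-19/2 + U) + 97 = 175/2 + U)
-4111 + u(-217, -181/Y) = -4111 + (175/2 - 181/101) = -4111 + 17313/202 = -813109/202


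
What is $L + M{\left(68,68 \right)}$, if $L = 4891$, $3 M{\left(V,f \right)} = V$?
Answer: $\frac{14741}{3} \approx 4913.7$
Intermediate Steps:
$M{\left(V,f \right)} = \frac{V}{3}$
$L + M{\left(68,68 \right)} = 4891 + \frac{1}{3} \cdot 68 = 4891 + \frac{68}{3} = \frac{14741}{3}$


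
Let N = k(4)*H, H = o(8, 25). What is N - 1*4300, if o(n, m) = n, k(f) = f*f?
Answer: -4172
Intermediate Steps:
k(f) = f²
H = 8
N = 128 (N = 4²*8 = 16*8 = 128)
N - 1*4300 = 128 - 1*4300 = 128 - 4300 = -4172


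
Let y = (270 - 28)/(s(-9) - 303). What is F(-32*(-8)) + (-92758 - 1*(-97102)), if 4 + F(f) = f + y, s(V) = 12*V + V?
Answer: 965039/210 ≈ 4595.4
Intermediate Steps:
s(V) = 13*V
y = -121/210 (y = (270 - 28)/(13*(-9) - 303) = 242/(-117 - 303) = 242/(-420) = 242*(-1/420) = -121/210 ≈ -0.57619)
F(f) = -961/210 + f (F(f) = -4 + (f - 121/210) = -4 + (-121/210 + f) = -961/210 + f)
F(-32*(-8)) + (-92758 - 1*(-97102)) = (-961/210 - 32*(-8)) + (-92758 - 1*(-97102)) = (-961/210 + 256) + (-92758 + 97102) = 52799/210 + 4344 = 965039/210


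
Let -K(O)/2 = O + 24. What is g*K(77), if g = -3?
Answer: 606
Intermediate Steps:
K(O) = -48 - 2*O (K(O) = -2*(O + 24) = -2*(24 + O) = -48 - 2*O)
g*K(77) = -3*(-48 - 2*77) = -3*(-48 - 154) = -3*(-202) = 606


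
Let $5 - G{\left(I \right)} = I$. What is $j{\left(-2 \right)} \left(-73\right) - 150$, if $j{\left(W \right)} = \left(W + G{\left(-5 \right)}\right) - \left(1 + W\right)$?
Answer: $-807$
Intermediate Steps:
$G{\left(I \right)} = 5 - I$
$j{\left(W \right)} = 9$ ($j{\left(W \right)} = \left(W + \left(5 - -5\right)\right) - \left(1 + W\right) = \left(W + \left(5 + 5\right)\right) - \left(1 + W\right) = \left(W + 10\right) - \left(1 + W\right) = \left(10 + W\right) - \left(1 + W\right) = 9$)
$j{\left(-2 \right)} \left(-73\right) - 150 = 9 \left(-73\right) - 150 = -657 - 150 = -807$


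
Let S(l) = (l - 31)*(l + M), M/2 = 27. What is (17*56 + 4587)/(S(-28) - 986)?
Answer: -5539/2520 ≈ -2.1980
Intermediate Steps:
M = 54 (M = 2*27 = 54)
S(l) = (-31 + l)*(54 + l) (S(l) = (l - 31)*(l + 54) = (-31 + l)*(54 + l))
(17*56 + 4587)/(S(-28) - 986) = (17*56 + 4587)/((-1674 + (-28)² + 23*(-28)) - 986) = (952 + 4587)/((-1674 + 784 - 644) - 986) = 5539/(-1534 - 986) = 5539/(-2520) = 5539*(-1/2520) = -5539/2520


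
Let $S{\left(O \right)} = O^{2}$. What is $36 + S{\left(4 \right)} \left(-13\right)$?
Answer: $-172$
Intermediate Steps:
$36 + S{\left(4 \right)} \left(-13\right) = 36 + 4^{2} \left(-13\right) = 36 + 16 \left(-13\right) = 36 - 208 = -172$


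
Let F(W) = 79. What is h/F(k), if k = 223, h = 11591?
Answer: 11591/79 ≈ 146.72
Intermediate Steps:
h/F(k) = 11591/79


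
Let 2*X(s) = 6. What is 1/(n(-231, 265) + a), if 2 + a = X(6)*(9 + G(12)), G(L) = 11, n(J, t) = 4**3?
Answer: 1/122 ≈ 0.0081967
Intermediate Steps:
n(J, t) = 64
X(s) = 3 (X(s) = (1/2)*6 = 3)
a = 58 (a = -2 + 3*(9 + 11) = -2 + 3*20 = -2 + 60 = 58)
1/(n(-231, 265) + a) = 1/(64 + 58) = 1/122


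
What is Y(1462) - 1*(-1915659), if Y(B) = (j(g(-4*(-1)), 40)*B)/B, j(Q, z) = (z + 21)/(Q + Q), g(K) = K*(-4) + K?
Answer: 45975755/24 ≈ 1.9157e+6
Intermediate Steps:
g(K) = -3*K (g(K) = -4*K + K = -3*K)
j(Q, z) = (21 + z)/(2*Q) (j(Q, z) = (21 + z)/((2*Q)) = (21 + z)*(1/(2*Q)) = (21 + z)/(2*Q))
Y(B) = -61/24 (Y(B) = (((21 + 40)/(2*((-(-12)*(-1)))))*B)/B = (((1/2)*61/(-3*4))*B)/B = (((1/2)*61/(-12))*B)/B = (((1/2)*(-1/12)*61)*B)/B = (-61*B/24)/B = -61/24)
Y(1462) - 1*(-1915659) = -61/24 - 1*(-1915659) = -61/24 + 1915659 = 45975755/24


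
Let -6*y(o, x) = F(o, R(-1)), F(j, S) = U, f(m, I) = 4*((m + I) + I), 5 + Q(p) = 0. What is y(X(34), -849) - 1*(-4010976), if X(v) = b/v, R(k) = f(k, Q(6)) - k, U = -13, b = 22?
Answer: 24065869/6 ≈ 4.0110e+6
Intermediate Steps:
Q(p) = -5 (Q(p) = -5 + 0 = -5)
f(m, I) = 4*m + 8*I (f(m, I) = 4*((I + m) + I) = 4*(m + 2*I) = 4*m + 8*I)
R(k) = -40 + 3*k (R(k) = (4*k + 8*(-5)) - k = (4*k - 40) - k = (-40 + 4*k) - k = -40 + 3*k)
F(j, S) = -13
X(v) = 22/v
y(o, x) = 13/6 (y(o, x) = -⅙*(-13) = 13/6)
y(X(34), -849) - 1*(-4010976) = 13/6 - 1*(-4010976) = 13/6 + 4010976 = 24065869/6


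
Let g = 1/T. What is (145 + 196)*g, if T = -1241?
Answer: -341/1241 ≈ -0.27478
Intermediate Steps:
g = -1/1241 (g = 1/(-1241) = -1/1241 ≈ -0.00080580)
(145 + 196)*g = (145 + 196)*(-1/1241) = 341*(-1/1241) = -341/1241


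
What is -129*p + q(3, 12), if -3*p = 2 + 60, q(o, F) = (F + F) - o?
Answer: 2687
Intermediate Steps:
q(o, F) = -o + 2*F (q(o, F) = 2*F - o = -o + 2*F)
p = -62/3 (p = -(2 + 60)/3 = -⅓*62 = -62/3 ≈ -20.667)
-129*p + q(3, 12) = -129*(-62/3) + (-1*3 + 2*12) = 2666 + (-3 + 24) = 2666 + 21 = 2687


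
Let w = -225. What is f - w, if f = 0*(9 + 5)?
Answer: 225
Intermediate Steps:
f = 0 (f = 0*14 = 0)
f - w = 0 - 1*(-225) = 0 + 225 = 225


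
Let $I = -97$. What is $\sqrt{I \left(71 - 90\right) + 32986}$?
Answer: $\sqrt{34829} \approx 186.63$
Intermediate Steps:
$\sqrt{I \left(71 - 90\right) + 32986} = \sqrt{- 97 \left(71 - 90\right) + 32986} = \sqrt{\left(-97\right) \left(-19\right) + 32986} = \sqrt{1843 + 32986} = \sqrt{34829}$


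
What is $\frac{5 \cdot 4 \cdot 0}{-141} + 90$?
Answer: $90$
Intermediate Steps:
$\frac{5 \cdot 4 \cdot 0}{-141} + 90 = - \frac{20 \cdot 0}{141} + 90 = \left(- \frac{1}{141}\right) 0 + 90 = 0 + 90 = 90$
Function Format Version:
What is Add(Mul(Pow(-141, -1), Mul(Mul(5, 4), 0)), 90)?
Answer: 90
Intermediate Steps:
Add(Mul(Pow(-141, -1), Mul(Mul(5, 4), 0)), 90) = Add(Mul(Rational(-1, 141), Mul(20, 0)), 90) = Add(Mul(Rational(-1, 141), 0), 90) = Add(0, 90) = 90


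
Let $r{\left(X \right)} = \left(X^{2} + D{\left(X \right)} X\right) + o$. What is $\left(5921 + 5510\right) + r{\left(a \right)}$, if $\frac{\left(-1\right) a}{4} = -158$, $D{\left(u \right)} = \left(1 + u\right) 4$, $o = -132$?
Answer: $2010947$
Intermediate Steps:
$D{\left(u \right)} = 4 + 4 u$
$a = 632$ ($a = \left(-4\right) \left(-158\right) = 632$)
$r{\left(X \right)} = -132 + X^{2} + X \left(4 + 4 X\right)$ ($r{\left(X \right)} = \left(X^{2} + \left(4 + 4 X\right) X\right) - 132 = \left(X^{2} + X \left(4 + 4 X\right)\right) - 132 = -132 + X^{2} + X \left(4 + 4 X\right)$)
$\left(5921 + 5510\right) + r{\left(a \right)} = \left(5921 + 5510\right) + \left(-132 + 4 \cdot 632 + 5 \cdot 632^{2}\right) = 11431 + \left(-132 + 2528 + 5 \cdot 399424\right) = 11431 + \left(-132 + 2528 + 1997120\right) = 11431 + 1999516 = 2010947$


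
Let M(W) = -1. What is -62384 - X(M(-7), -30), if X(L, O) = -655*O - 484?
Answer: -81550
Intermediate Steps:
X(L, O) = -484 - 655*O
-62384 - X(M(-7), -30) = -62384 - (-484 - 655*(-30)) = -62384 - (-484 + 19650) = -62384 - 1*19166 = -62384 - 19166 = -81550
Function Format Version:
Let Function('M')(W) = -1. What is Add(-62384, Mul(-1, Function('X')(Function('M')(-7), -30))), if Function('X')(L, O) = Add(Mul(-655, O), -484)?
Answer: -81550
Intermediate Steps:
Function('X')(L, O) = Add(-484, Mul(-655, O))
Add(-62384, Mul(-1, Function('X')(Function('M')(-7), -30))) = Add(-62384, Mul(-1, Add(-484, Mul(-655, -30)))) = Add(-62384, Mul(-1, Add(-484, 19650))) = Add(-62384, Mul(-1, 19166)) = Add(-62384, -19166) = -81550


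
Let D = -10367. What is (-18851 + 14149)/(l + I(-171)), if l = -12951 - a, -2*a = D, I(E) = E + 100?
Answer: 9404/36411 ≈ 0.25827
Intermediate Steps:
I(E) = 100 + E
a = 10367/2 (a = -½*(-10367) = 10367/2 ≈ 5183.5)
l = -36269/2 (l = -12951 - 1*10367/2 = -12951 - 10367/2 = -36269/2 ≈ -18135.)
(-18851 + 14149)/(l + I(-171)) = (-18851 + 14149)/(-36269/2 + (100 - 171)) = -4702/(-36269/2 - 71) = -4702/(-36411/2) = -4702*(-2/36411) = 9404/36411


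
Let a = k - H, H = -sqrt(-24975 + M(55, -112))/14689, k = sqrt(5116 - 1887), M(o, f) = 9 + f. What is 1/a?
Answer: 14689/(14689*sqrt(3229) + I*sqrt(25078)) ≈ 0.017598 - 3.3388e-6*I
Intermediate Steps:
k = sqrt(3229) ≈ 56.824
H = -I*sqrt(25078)/14689 (H = -sqrt(-24975 + (9 - 112))/14689 = -sqrt(-24975 - 103)/14689 = -sqrt(-25078)/14689 = -I*sqrt(25078)/14689 ≈ -0.010781*I)
a = sqrt(3229) + I*sqrt(25078)/14689 (a = sqrt(3229) - (-1)*I*sqrt(25078)/14689 = sqrt(3229) + I*sqrt(25078)/14689 ≈ 56.824 + 0.010781*I)
1/a = 1/(sqrt(3229) + I*sqrt(25078)/14689)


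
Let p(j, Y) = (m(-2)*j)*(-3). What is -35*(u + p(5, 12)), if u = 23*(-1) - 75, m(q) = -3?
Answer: 1855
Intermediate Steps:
u = -98 (u = -23 - 75 = -98)
p(j, Y) = 9*j (p(j, Y) = -3*j*(-3) = 9*j)
-35*(u + p(5, 12)) = -35*(-98 + 9*5) = -35*(-98 + 45) = -35*(-53) = 1855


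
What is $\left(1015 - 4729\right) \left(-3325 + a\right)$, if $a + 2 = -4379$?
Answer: $28620084$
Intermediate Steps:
$a = -4381$ ($a = -2 - 4379 = -4381$)
$\left(1015 - 4729\right) \left(-3325 + a\right) = \left(1015 - 4729\right) \left(-3325 - 4381\right) = \left(-3714\right) \left(-7706\right) = 28620084$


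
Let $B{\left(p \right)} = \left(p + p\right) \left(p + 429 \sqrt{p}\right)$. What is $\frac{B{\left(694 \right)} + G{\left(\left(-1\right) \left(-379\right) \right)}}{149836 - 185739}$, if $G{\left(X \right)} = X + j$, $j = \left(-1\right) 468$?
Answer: $- \frac{963183}{35903} - \frac{595452 \sqrt{694}}{35903} \approx -463.74$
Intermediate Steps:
$j = -468$
$B{\left(p \right)} = 2 p \left(p + 429 \sqrt{p}\right)$
$G{\left(X \right)} = -468 + X$ ($G{\left(X \right)} = X - 468 = -468 + X$)
$\frac{B{\left(694 \right)} + G{\left(\left(-1\right) \left(-379\right) \right)}}{149836 - 185739} = \frac{\left(2 \cdot 694^{2} + 858 \cdot 694^{\frac{3}{2}}\right) - 89}{149836 - 185739} = \frac{\left(2 \cdot 481636 + 858 \cdot 694 \sqrt{694}\right) + \left(-468 + 379\right)}{-35903} = \left(\left(963272 + 595452 \sqrt{694}\right) - 89\right) \left(- \frac{1}{35903}\right) = \left(963183 + 595452 \sqrt{694}\right) \left(- \frac{1}{35903}\right) = - \frac{963183}{35903} - \frac{595452 \sqrt{694}}{35903}$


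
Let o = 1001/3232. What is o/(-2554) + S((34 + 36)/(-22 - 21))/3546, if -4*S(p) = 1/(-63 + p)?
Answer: -4887726079/40671437962176 ≈ -0.00012018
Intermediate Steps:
o = 1001/3232 (o = 1001*(1/3232) = 1001/3232 ≈ 0.30972)
S(p) = -1/(4*(-63 + p))
o/(-2554) + S((34 + 36)/(-22 - 21))/3546 = (1001/3232)/(-2554) - 1/(-252 + 4*((34 + 36)/(-22 - 21)))/3546 = (1001/3232)*(-1/2554) - 1/(-252 + 4*(70/(-43)))*(1/3546) = -1001/8254528 - 1/(-252 + 4*(70*(-1/43)))*(1/3546) = -1001/8254528 - 1/(-252 + 4*(-70/43))*(1/3546) = -1001/8254528 - 1/(-252 - 280/43)*(1/3546) = -1001/8254528 - 1/(-11116/43)*(1/3546) = -1001/8254528 - 1*(-43/11116)*(1/3546) = -1001/8254528 + (43/11116)*(1/3546) = -1001/8254528 + 43/39417336 = -4887726079/40671437962176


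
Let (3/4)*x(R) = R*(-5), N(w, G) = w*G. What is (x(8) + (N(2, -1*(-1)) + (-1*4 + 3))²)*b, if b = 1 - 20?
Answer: 2983/3 ≈ 994.33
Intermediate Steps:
N(w, G) = G*w
x(R) = -20*R/3 (x(R) = 4*(R*(-5))/3 = 4*(-5*R)/3 = -20*R/3)
b = -19
(x(8) + (N(2, -1*(-1)) + (-1*4 + 3))²)*b = (-20/3*8 + (-1*(-1)*2 + (-1*4 + 3))²)*(-19) = (-160/3 + (1*2 + (-4 + 3))²)*(-19) = (-160/3 + (2 - 1)²)*(-19) = (-160/3 + 1²)*(-19) = (-160/3 + 1)*(-19) = -157/3*(-19) = 2983/3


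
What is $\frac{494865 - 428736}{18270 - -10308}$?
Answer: $\frac{22043}{9526} \approx 2.314$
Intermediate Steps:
$\frac{494865 - 428736}{18270 - -10308} = \frac{66129}{18270 + 10308} = \frac{66129}{28578} = 66129 \cdot \frac{1}{28578} = \frac{22043}{9526}$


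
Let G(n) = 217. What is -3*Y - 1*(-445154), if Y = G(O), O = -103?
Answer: 444503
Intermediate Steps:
Y = 217
-3*Y - 1*(-445154) = -3*217 - 1*(-445154) = -651 + 445154 = 444503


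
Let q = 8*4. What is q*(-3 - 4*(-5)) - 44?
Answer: 500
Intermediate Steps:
q = 32
q*(-3 - 4*(-5)) - 44 = 32*(-3 - 4*(-5)) - 44 = 32*(-3 + 20) - 44 = 32*17 - 44 = 544 - 44 = 500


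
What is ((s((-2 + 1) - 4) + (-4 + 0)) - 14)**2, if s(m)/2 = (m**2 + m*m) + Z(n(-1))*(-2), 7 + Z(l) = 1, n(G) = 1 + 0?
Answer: 11236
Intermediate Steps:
n(G) = 1
Z(l) = -6 (Z(l) = -7 + 1 = -6)
s(m) = 24 + 4*m**2 (s(m) = 2*((m**2 + m*m) - 6*(-2)) = 2*((m**2 + m**2) + 12) = 2*(2*m**2 + 12) = 2*(12 + 2*m**2) = 24 + 4*m**2)
((s((-2 + 1) - 4) + (-4 + 0)) - 14)**2 = (((24 + 4*((-2 + 1) - 4)**2) + (-4 + 0)) - 14)**2 = (((24 + 4*(-1 - 4)**2) - 4) - 14)**2 = (((24 + 4*(-5)**2) - 4) - 14)**2 = (((24 + 4*25) - 4) - 14)**2 = (((24 + 100) - 4) - 14)**2 = ((124 - 4) - 14)**2 = (120 - 14)**2 = 106**2 = 11236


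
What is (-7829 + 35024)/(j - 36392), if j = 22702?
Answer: -147/74 ≈ -1.9865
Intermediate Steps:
(-7829 + 35024)/(j - 36392) = (-7829 + 35024)/(22702 - 36392) = 27195/(-13690) = 27195*(-1/13690) = -147/74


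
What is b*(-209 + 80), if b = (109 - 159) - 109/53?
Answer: 355911/53 ≈ 6715.3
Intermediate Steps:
b = -2759/53 (b = -50 - 109*1/53 = -50 - 109/53 = -2759/53 ≈ -52.057)
b*(-209 + 80) = -2759*(-209 + 80)/53 = -2759/53*(-129) = 355911/53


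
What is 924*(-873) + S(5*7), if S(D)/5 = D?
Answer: -806477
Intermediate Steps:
S(D) = 5*D
924*(-873) + S(5*7) = 924*(-873) + 5*(5*7) = -806652 + 5*35 = -806652 + 175 = -806477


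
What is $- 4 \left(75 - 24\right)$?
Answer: $-204$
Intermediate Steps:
$- 4 \left(75 - 24\right) = \left(-4\right) 51 = -204$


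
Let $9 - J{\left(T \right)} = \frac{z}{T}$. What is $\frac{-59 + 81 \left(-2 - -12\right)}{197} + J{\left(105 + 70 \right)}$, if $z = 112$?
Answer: $\frac{59948}{4925} \approx 12.172$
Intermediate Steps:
$J{\left(T \right)} = 9 - \frac{112}{T}$
$\frac{-59 + 81 \left(-2 - -12\right)}{197} + J{\left(105 + 70 \right)} = \frac{-59 + 81 \left(-2 - -12\right)}{197} + \left(9 - \frac{112}{105 + 70}\right) = \left(-59 + 81 \left(-2 + 12\right)\right) \frac{1}{197} + \left(9 - \frac{112}{175}\right) = \left(-59 + 81 \cdot 10\right) \frac{1}{197} + \left(9 - \frac{16}{25}\right) = \left(-59 + 810\right) \frac{1}{197} + \left(9 - \frac{16}{25}\right) = 751 \cdot \frac{1}{197} + \frac{209}{25} = \frac{751}{197} + \frac{209}{25} = \frac{59948}{4925}$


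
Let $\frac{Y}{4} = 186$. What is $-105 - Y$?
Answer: $-849$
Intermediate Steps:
$Y = 744$ ($Y = 4 \cdot 186 = 744$)
$-105 - Y = -105 - 744 = -849$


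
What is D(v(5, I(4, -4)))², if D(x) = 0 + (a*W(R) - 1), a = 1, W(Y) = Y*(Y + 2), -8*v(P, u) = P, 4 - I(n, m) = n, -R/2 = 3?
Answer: 529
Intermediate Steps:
R = -6 (R = -2*3 = -6)
I(n, m) = 4 - n
v(P, u) = -P/8
W(Y) = Y*(2 + Y)
D(x) = 23 (D(x) = 0 + (1*(-6*(2 - 6)) - 1) = 0 + (1*(-6*(-4)) - 1) = 0 + (1*24 - 1) = 0 + (24 - 1) = 0 + 23 = 23)
D(v(5, I(4, -4)))² = 23² = 529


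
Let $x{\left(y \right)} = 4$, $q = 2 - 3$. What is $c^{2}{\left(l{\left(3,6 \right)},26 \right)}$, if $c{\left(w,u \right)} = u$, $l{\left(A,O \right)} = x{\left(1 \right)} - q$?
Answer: $676$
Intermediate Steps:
$q = -1$ ($q = 2 - 3 = -1$)
$l{\left(A,O \right)} = 5$ ($l{\left(A,O \right)} = 4 - -1 = 4 + 1 = 5$)
$c^{2}{\left(l{\left(3,6 \right)},26 \right)} = 26^{2} = 676$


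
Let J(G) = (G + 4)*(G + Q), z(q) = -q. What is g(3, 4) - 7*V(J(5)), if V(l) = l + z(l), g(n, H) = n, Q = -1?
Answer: 3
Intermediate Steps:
J(G) = (-1 + G)*(4 + G) (J(G) = (G + 4)*(G - 1) = (4 + G)*(-1 + G) = (-1 + G)*(4 + G))
V(l) = 0 (V(l) = l - l = 0)
g(3, 4) - 7*V(J(5)) = 3 - 7*0 = 3 + 0 = 3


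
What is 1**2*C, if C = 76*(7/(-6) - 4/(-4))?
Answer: -38/3 ≈ -12.667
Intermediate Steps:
C = -38/3 (C = 76*(7*(-1/6) - 4*(-1/4)) = 76*(-7/6 + 1) = 76*(-1/6) = -38/3 ≈ -12.667)
1**2*C = 1**2*(-38/3) = 1*(-38/3) = -38/3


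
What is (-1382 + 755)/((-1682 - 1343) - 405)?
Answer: 627/3430 ≈ 0.18280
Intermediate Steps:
(-1382 + 755)/((-1682 - 1343) - 405) = -627/(-3025 - 405) = -627/(-3430) = -627*(-1/3430) = 627/3430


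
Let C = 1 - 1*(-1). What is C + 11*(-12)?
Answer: -130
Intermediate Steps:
C = 2 (C = 1 + 1 = 2)
C + 11*(-12) = 2 + 11*(-12) = 2 - 132 = -130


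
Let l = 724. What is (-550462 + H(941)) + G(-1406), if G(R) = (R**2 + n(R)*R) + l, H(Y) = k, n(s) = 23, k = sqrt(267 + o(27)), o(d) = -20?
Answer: 1394760 + sqrt(247) ≈ 1.3948e+6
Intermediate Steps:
k = sqrt(247) (k = sqrt(267 - 20) = sqrt(247) ≈ 15.716)
H(Y) = sqrt(247)
G(R) = 724 + R**2 + 23*R (G(R) = (R**2 + 23*R) + 724 = 724 + R**2 + 23*R)
(-550462 + H(941)) + G(-1406) = (-550462 + sqrt(247)) + (724 + (-1406)**2 + 23*(-1406)) = (-550462 + sqrt(247)) + (724 + 1976836 - 32338) = (-550462 + sqrt(247)) + 1945222 = 1394760 + sqrt(247)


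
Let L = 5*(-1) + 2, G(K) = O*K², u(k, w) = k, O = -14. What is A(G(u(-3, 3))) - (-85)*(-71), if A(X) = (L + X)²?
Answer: 10606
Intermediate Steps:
G(K) = -14*K²
L = -3 (L = -5 + 2 = -3)
A(X) = (-3 + X)²
A(G(u(-3, 3))) - (-85)*(-71) = (-3 - 14*(-3)²)² - (-85)*(-71) = (-3 - 14*9)² - 1*6035 = (-3 - 126)² - 6035 = (-129)² - 6035 = 16641 - 6035 = 10606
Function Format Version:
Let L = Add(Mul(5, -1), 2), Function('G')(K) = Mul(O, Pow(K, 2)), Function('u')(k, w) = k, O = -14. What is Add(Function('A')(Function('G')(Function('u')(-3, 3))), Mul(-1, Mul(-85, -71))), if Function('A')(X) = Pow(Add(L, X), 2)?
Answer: 10606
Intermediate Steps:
Function('G')(K) = Mul(-14, Pow(K, 2))
L = -3 (L = Add(-5, 2) = -3)
Function('A')(X) = Pow(Add(-3, X), 2)
Add(Function('A')(Function('G')(Function('u')(-3, 3))), Mul(-1, Mul(-85, -71))) = Add(Pow(Add(-3, Mul(-14, Pow(-3, 2))), 2), Mul(-1, Mul(-85, -71))) = Add(Pow(Add(-3, Mul(-14, 9)), 2), Mul(-1, 6035)) = Add(Pow(Add(-3, -126), 2), -6035) = Add(Pow(-129, 2), -6035) = Add(16641, -6035) = 10606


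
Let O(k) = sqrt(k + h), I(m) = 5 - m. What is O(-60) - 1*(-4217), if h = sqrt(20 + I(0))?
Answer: 4217 + I*sqrt(55) ≈ 4217.0 + 7.4162*I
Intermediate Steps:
h = 5 (h = sqrt(20 + (5 - 1*0)) = sqrt(20 + (5 + 0)) = sqrt(20 + 5) = sqrt(25) = 5)
O(k) = sqrt(5 + k) (O(k) = sqrt(k + 5) = sqrt(5 + k))
O(-60) - 1*(-4217) = sqrt(5 - 60) - 1*(-4217) = sqrt(-55) + 4217 = I*sqrt(55) + 4217 = 4217 + I*sqrt(55)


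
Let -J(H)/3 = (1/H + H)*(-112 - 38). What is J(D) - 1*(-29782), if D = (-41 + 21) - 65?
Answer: -144046/17 ≈ -8473.3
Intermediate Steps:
D = -85 (D = -20 - 65 = -85)
J(H) = 450*H + 450/H (J(H) = -3*(1/H + H)*(-112 - 38) = -3*(H + 1/H)*(-150) = -3*(-150*H - 150/H) = 450*H + 450/H)
J(D) - 1*(-29782) = (450*(-85) + 450/(-85)) - 1*(-29782) = (-38250 + 450*(-1/85)) + 29782 = (-38250 - 90/17) + 29782 = -650340/17 + 29782 = -144046/17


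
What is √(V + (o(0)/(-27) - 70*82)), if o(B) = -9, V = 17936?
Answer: √109767/3 ≈ 110.44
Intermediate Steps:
√(V + (o(0)/(-27) - 70*82)) = √(17936 + (-9/(-27) - 70*82)) = √(17936 + (-9*(-1/27) - 5740)) = √(17936 + (⅓ - 5740)) = √(17936 - 17219/3) = √(36589/3) = √109767/3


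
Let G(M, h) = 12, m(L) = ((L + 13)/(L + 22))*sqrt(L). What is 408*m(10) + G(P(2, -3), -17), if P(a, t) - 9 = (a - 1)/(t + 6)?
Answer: 12 + 1173*sqrt(10)/4 ≈ 939.34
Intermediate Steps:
P(a, t) = 9 + (-1 + a)/(6 + t) (P(a, t) = 9 + (a - 1)/(t + 6) = 9 + (-1 + a)/(6 + t))
m(L) = sqrt(L)*(13 + L)/(22 + L) (m(L) = ((13 + L)/(22 + L))*sqrt(L) = sqrt(L)*(13 + L)/(22 + L))
408*m(10) + G(P(2, -3), -17) = 408*(sqrt(10)*(13 + 10)/(22 + 10)) + 12 = 408*(sqrt(10)*23/32) + 12 = 408*(sqrt(10)*(1/32)*23) + 12 = 408*(23*sqrt(10)/32) + 12 = 1173*sqrt(10)/4 + 12 = 12 + 1173*sqrt(10)/4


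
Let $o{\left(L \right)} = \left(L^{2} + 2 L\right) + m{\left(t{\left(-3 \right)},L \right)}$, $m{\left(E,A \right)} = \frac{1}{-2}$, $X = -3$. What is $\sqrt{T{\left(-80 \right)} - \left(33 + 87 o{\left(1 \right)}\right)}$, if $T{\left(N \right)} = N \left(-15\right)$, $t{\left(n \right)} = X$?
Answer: $\frac{3 \sqrt{422}}{2} \approx 30.814$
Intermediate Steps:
$t{\left(n \right)} = -3$
$m{\left(E,A \right)} = - \frac{1}{2}$
$T{\left(N \right)} = - 15 N$
$o{\left(L \right)} = - \frac{1}{2} + L^{2} + 2 L$ ($o{\left(L \right)} = \left(L^{2} + 2 L\right) - \frac{1}{2} = - \frac{1}{2} + L^{2} + 2 L$)
$\sqrt{T{\left(-80 \right)} - \left(33 + 87 o{\left(1 \right)}\right)} = \sqrt{\left(-15\right) \left(-80\right) - \left(33 + 87 \left(- \frac{1}{2} + 1^{2} + 2 \cdot 1\right)\right)} = \sqrt{1200 - \left(33 + 87 \left(- \frac{1}{2} + 1 + 2\right)\right)} = \sqrt{1200 - \frac{501}{2}} = \sqrt{\frac{1899}{2}} = \frac{3 \sqrt{422}}{2}$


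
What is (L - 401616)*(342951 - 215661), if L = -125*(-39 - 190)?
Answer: -47478024390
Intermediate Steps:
L = 28625 (L = -125*(-229) = 28625)
(L - 401616)*(342951 - 215661) = (28625 - 401616)*(342951 - 215661) = -372991*127290 = -47478024390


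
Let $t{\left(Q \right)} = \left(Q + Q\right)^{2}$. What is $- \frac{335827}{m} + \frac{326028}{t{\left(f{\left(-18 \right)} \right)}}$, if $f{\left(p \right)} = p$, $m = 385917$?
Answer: $\frac{3482903219}{13893012} \approx 250.69$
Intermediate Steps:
$t{\left(Q \right)} = 4 Q^{2}$ ($t{\left(Q \right)} = \left(2 Q\right)^{2} = 4 Q^{2}$)
$- \frac{335827}{m} + \frac{326028}{t{\left(f{\left(-18 \right)} \right)}} = - \frac{335827}{385917} + \frac{326028}{4 \left(-18\right)^{2}} = \left(-335827\right) \frac{1}{385917} + \frac{326028}{4 \cdot 324} = - \frac{335827}{385917} + \frac{326028}{1296} = - \frac{335827}{385917} + 326028 \cdot \frac{1}{1296} = - \frac{335827}{385917} + \frac{27169}{108} = \frac{3482903219}{13893012}$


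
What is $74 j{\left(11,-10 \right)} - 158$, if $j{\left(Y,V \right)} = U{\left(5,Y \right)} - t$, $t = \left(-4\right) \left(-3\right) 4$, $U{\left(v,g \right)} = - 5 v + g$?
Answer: $-4746$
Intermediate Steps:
$U{\left(v,g \right)} = g - 5 v$
$t = 48$ ($t = 12 \cdot 4 = 48$)
$j{\left(Y,V \right)} = -73 + Y$ ($j{\left(Y,V \right)} = \left(Y - 25\right) - 48 = \left(-25 + Y\right) - 48 = -73 + Y$)
$74 j{\left(11,-10 \right)} - 158 = 74 \left(-73 + 11\right) - 158 = 74 \left(-62\right) - 158 = -4588 - 158 = -4746$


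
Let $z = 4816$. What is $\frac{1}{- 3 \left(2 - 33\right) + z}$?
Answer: $\frac{1}{4909} \approx 0.00020371$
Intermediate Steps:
$\frac{1}{- 3 \left(2 - 33\right) + z} = \frac{1}{- 3 \left(2 - 33\right) + 4816} = \frac{1}{\left(-3\right) \left(-31\right) + 4816} = \frac{1}{93 + 4816} = \frac{1}{4909}$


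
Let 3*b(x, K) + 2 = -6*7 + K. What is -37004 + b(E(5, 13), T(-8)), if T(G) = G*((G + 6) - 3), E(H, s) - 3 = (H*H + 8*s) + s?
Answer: -111016/3 ≈ -37005.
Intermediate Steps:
E(H, s) = 3 + H² + 9*s (E(H, s) = 3 + ((H*H + 8*s) + s) = 3 + ((H² + 8*s) + s) = 3 + (H² + 9*s) = 3 + H² + 9*s)
T(G) = G*(3 + G) (T(G) = G*((6 + G) - 3) = G*(3 + G))
b(x, K) = -44/3 + K/3 (b(x, K) = -⅔ + (-6*7 + K)/3 = -⅔ + (-42 + K)/3 = -⅔ + (-14 + K/3) = -44/3 + K/3)
-37004 + b(E(5, 13), T(-8)) = -37004 + (-44/3 + (-8*(3 - 8))/3) = -37004 + (-44/3 + (-8*(-5))/3) = -37004 + (-44/3 + (⅓)*40) = -37004 + (-44/3 + 40/3) = -37004 - 4/3 = -111016/3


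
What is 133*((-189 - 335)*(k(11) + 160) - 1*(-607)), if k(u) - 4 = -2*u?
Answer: -9815533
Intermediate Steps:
k(u) = 4 - 2*u
133*((-189 - 335)*(k(11) + 160) - 1*(-607)) = 133*((-189 - 335)*((4 - 2*11) + 160) - 1*(-607)) = 133*(-524*((4 - 22) + 160) + 607) = 133*(-524*(-18 + 160) + 607) = 133*(-524*142 + 607) = 133*(-74408 + 607) = 133*(-73801) = -9815533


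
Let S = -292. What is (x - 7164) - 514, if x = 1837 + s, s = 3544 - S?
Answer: -2005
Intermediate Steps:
s = 3836 (s = 3544 - 1*(-292) = 3544 + 292 = 3836)
x = 5673 (x = 1837 + 3836 = 5673)
(x - 7164) - 514 = (5673 - 7164) - 514 = -1491 - 514 = -2005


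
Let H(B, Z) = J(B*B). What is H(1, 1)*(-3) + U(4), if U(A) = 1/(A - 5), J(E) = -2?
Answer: 5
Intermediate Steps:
U(A) = 1/(-5 + A)
H(B, Z) = -2
H(1, 1)*(-3) + U(4) = -2*(-3) + 1/(-5 + 4) = 6 + 1/(-1) = 6 - 1 = 5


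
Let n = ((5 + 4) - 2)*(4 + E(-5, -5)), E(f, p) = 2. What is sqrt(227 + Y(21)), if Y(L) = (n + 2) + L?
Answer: 2*sqrt(73) ≈ 17.088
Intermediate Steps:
n = 42 (n = ((5 + 4) - 2)*(4 + 2) = (9 - 2)*6 = 7*6 = 42)
Y(L) = 44 + L (Y(L) = (42 + 2) + L = 44 + L)
sqrt(227 + Y(21)) = sqrt(227 + (44 + 21)) = sqrt(227 + 65) = sqrt(292) = 2*sqrt(73)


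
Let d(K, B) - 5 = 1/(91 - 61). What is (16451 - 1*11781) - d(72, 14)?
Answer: 139949/30 ≈ 4665.0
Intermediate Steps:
d(K, B) = 151/30 (d(K, B) = 5 + 1/(91 - 61) = 5 + 1/30 = 151/30)
(16451 - 1*11781) - d(72, 14) = (16451 - 1*11781) - 1*151/30 = (16451 - 11781) - 151/30 = 4670 - 151/30 = 139949/30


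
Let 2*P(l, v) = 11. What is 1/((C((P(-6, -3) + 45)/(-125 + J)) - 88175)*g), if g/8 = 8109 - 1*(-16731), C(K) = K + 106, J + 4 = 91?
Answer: -19/332525379600 ≈ -5.7139e-11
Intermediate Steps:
J = 87 (J = -4 + 91 = 87)
P(l, v) = 11/2 (P(l, v) = (½)*11 = 11/2)
C(K) = 106 + K
g = 198720 (g = 8*(8109 - 1*(-16731)) = 8*(8109 + 16731) = 8*24840 = 198720)
1/((C((P(-6, -3) + 45)/(-125 + J)) - 88175)*g) = 1/((106 + (11/2 + 45)/(-125 + 87)) - 88175*198720) = (1/198720)/((106 + (101/2)/(-38)) - 88175) = (1/198720)/((106 + (101/2)*(-1/38)) - 88175) = (1/198720)/((106 - 101/76) - 88175) = (1/198720)/(7955/76 - 88175) = (1/198720)/(-6693345/76) = -76/6693345*1/198720 = -19/332525379600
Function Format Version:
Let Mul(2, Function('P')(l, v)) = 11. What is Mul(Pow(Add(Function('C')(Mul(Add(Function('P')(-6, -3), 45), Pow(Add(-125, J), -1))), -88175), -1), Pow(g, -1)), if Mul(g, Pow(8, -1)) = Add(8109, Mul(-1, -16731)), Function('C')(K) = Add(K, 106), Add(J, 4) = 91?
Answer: Rational(-19, 332525379600) ≈ -5.7139e-11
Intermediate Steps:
J = 87 (J = Add(-4, 91) = 87)
Function('P')(l, v) = Rational(11, 2) (Function('P')(l, v) = Mul(Rational(1, 2), 11) = Rational(11, 2))
Function('C')(K) = Add(106, K)
g = 198720 (g = Mul(8, Add(8109, Mul(-1, -16731))) = Mul(8, Add(8109, 16731)) = Mul(8, 24840) = 198720)
Mul(Pow(Add(Function('C')(Mul(Add(Function('P')(-6, -3), 45), Pow(Add(-125, J), -1))), -88175), -1), Pow(g, -1)) = Mul(Pow(Add(Add(106, Mul(Add(Rational(11, 2), 45), Pow(Add(-125, 87), -1))), -88175), -1), Pow(198720, -1)) = Mul(Pow(Add(Add(106, Mul(Rational(101, 2), Pow(-38, -1))), -88175), -1), Rational(1, 198720)) = Mul(Pow(Add(Add(106, Mul(Rational(101, 2), Rational(-1, 38))), -88175), -1), Rational(1, 198720)) = Mul(Pow(Add(Add(106, Rational(-101, 76)), -88175), -1), Rational(1, 198720)) = Mul(Pow(Add(Rational(7955, 76), -88175), -1), Rational(1, 198720)) = Mul(Pow(Rational(-6693345, 76), -1), Rational(1, 198720)) = Mul(Rational(-76, 6693345), Rational(1, 198720)) = Rational(-19, 332525379600)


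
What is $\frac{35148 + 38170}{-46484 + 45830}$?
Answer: $- \frac{36659}{327} \approx -112.11$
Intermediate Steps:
$\frac{35148 + 38170}{-46484 + 45830} = \frac{73318}{-654} = 73318 \left(- \frac{1}{654}\right) = - \frac{36659}{327}$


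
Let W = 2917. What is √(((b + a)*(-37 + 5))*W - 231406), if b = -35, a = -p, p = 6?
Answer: 3*√399522 ≈ 1896.2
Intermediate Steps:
a = -6 (a = -1*6 = -6)
√(((b + a)*(-37 + 5))*W - 231406) = √(((-35 - 6)*(-37 + 5))*2917 - 231406) = √(-41*(-32)*2917 - 231406) = √(1312*2917 - 231406) = √(3827104 - 231406) = √3595698 = 3*√399522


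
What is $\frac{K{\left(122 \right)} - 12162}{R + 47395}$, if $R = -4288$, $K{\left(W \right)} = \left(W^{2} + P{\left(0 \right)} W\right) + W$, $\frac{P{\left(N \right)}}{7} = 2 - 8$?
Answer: $- \frac{760}{14369} \approx -0.052892$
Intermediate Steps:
$P{\left(N \right)} = -42$ ($P{\left(N \right)} = 7 \left(2 - 8\right) = 7 \left(-6\right) = -42$)
$K{\left(W \right)} = W^{2} - 41 W$ ($K{\left(W \right)} = \left(W^{2} - 42 W\right) + W = W^{2} - 41 W$)
$\frac{K{\left(122 \right)} - 12162}{R + 47395} = \frac{122 \left(-41 + 122\right) - 12162}{-4288 + 47395} = \frac{122 \cdot 81 - 12162}{43107} = \left(9882 - 12162\right) \frac{1}{43107} = \left(-2280\right) \frac{1}{43107} = - \frac{760}{14369}$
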